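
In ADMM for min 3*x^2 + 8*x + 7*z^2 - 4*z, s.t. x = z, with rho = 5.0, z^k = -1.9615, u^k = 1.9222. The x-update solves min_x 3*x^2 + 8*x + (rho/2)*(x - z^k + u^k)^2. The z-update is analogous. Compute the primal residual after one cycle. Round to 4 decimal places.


ADMM iteration with rho = 5.0, z^k = -1.9615, u^k = 1.9222
Step 1: x-update.
Minimize 3*x^2 + 8*x + (5.0/2)*(x + 1.9615 + 1.9222)^2
FOC: (2*3 + 5.0)*x = -8 + 5.0*(-1.9615 - 1.9222)
x^{k+1} = -2.4926
Step 2: z-update.
Minimize 7*z^2 - 4*z + (5.0/2)*(-2.4926 - z + 1.9222)^2
FOC: (2*7 + 5.0)*z = 4 + 5.0*(-2.4926 + 1.9222)
z^{k+1} = 0.0604
Step 3: u-update.
u^{k+1} = 1.9222 - 2.4926 - 0.0604 = -0.6308
Step 4: Primal residual = |-2.4926 - 0.0604| = 2.553


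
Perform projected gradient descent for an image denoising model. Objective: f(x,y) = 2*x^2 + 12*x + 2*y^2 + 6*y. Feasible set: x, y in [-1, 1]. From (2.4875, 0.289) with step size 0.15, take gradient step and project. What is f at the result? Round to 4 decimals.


Step 1: Compute gradient at (2.4875, 0.289).
grad_x = 2*2*2.4875 + 12 = 21.95
grad_y = 2*2*0.289 + 6 = 7.156
Step 2: Gradient step.
x_raw = 2.4875 - 0.15*21.95 = -0.805
y_raw = 0.289 - 0.15*7.156 = -0.7844
Step 3: Project onto [-1, 1].
x_proj = clip(-0.805) = -0.805
y_proj = clip(-0.7844) = -0.7844
Step 4: Evaluate f.
f(-0.805, -0.7844) = -11.8398


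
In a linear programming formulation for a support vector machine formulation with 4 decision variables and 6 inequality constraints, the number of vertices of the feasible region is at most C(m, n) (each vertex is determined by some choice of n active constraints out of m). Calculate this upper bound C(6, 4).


Each vertex corresponds to some choice of n active constraints out of m, so the number of vertices is at most C(m, n) = m! / (n!(m-n)!).
m = 6, n = 4
Numerator: 6 * 5 * 4 * 3
Denominator: 4! = 24
C(6, 4) = 15


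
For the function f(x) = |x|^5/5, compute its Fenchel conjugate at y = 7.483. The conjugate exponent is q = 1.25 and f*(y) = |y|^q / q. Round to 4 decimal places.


The conjugate exponent q satisfies 1/p + 1/q = 1.
p = 5, so q = 5/(5 - 1) = 1.25
|y|^q = 7.483^1.25 = 12.3764
f*(7.483) = 12.3764 / 1.25 = 9.9011


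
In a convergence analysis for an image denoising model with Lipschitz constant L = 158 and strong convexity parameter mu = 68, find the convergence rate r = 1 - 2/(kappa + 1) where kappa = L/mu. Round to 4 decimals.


Step 1: Compute the condition number.
kappa = L/mu = 158/68 = 2.3235
Step 2: Compute the convergence rate.
r = 1 - 2/(kappa + 1) = 1 - 2*mu/(L + mu) = (L - mu)/(L + mu) = 90/226 = 0.3982


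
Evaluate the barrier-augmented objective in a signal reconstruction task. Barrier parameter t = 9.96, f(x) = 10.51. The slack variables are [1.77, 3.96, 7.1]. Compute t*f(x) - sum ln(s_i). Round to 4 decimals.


Step 1: Compute log-barrier.
ln values: [0.571, 1.3762, 1.9601]
phi = -(0.571 + 1.3762 + 1.9601) = -3.9073
Step 2: Compute augmented objective.
t*f(x) = 9.96*10.51 = 104.6796
Total = 104.6796 - 3.9073 = 100.7723


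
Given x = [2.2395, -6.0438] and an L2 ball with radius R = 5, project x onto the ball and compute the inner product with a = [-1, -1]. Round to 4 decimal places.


Step 1: Compute ||x|| (intermediates to 6 decimals).
||x|| = sqrt(2.2395^2 + (-6.0438)^2) = 6.445377
Step 2: Project.
Since ||x|| > R, scale = R/||x|| = 5/6.445377 = 0.77575, proj(x) = scale * x
proj(x) = [1.737292, -4.688478]
Step 3: Dot product.
a^T * proj(x) = -1*1.737292 - 1*(-4.688478) = 2.9512


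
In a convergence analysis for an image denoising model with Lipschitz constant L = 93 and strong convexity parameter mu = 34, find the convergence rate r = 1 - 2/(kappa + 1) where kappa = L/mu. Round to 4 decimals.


Step 1: Compute the condition number.
kappa = L/mu = 93/34 = 2.7353
Step 2: Compute the convergence rate.
r = 1 - 2/(kappa + 1) = 1 - 2*mu/(L + mu) = (L - mu)/(L + mu) = 59/127 = 0.4646


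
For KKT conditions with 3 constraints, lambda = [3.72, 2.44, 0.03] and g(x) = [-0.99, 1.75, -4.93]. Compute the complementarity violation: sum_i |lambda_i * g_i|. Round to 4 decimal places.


KKT complementary slackness check:
lambda_1 * g_1 = 3.72 * -0.99 = -3.6828
lambda_2 * g_2 = 2.44 * 1.75 = 4.27
lambda_3 * g_3 = 0.03 * -4.93 = -0.1479
Total violation = 3.6828 + 4.27 + 0.1479 = 8.1007


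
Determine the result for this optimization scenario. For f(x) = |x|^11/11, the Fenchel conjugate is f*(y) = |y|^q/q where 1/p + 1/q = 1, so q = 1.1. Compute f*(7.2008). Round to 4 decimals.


The conjugate exponent q satisfies 1/p + 1/q = 1.
p = 11, so q = 11/(11 - 1) = 1.1
|y|^q = 7.2008^1.1 = 8.7724
f*(7.2008) = 8.7724 / 1.1 = 7.9749


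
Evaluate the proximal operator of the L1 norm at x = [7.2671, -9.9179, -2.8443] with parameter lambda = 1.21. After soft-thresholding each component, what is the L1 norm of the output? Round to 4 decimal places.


Soft-thresholding with lambda = 1.21:
prox(7.2671) = sign(7.2671)*max(|7.2671| - 1.21, 0) = 6.0571
prox(-9.9179) = sign(-9.9179)*max(|-9.9179| - 1.21, 0) = -8.7079
prox(-2.8443) = sign(-2.8443)*max(|-2.8443| - 1.21, 0) = -1.6343
prox(x) = [6.0571, -8.7079, -1.6343]
||prox(x)||_1 = 6.0571 + 8.7079 + 1.6343 = 16.3993


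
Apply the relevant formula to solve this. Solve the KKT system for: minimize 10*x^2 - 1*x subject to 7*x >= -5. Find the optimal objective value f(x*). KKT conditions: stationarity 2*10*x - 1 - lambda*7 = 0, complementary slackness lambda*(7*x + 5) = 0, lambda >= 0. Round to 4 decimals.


Step 1: Try lambda = 0 (constraint inactive).
Stationarity: 2*10*x - 1 = 0
x* = 1/(2*10) = 0.05
Check constraint: 7*0.05 = 0.35 >= -5 -- satisfied.
Step 2: Compute optimal value.
f(x*) = 10*0.05^2 - 1*0.05 = -0.025


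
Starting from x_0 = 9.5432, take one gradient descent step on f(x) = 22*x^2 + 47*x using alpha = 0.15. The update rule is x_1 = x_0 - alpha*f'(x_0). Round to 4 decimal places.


We compute the gradient at x_0 and apply the update.
f'(x) = 44*x + 47
f'(9.5432) = 44*9.5432 + 47 = 466.9008
x_1 = 9.5432 - 0.15*466.9008 = -60.4919


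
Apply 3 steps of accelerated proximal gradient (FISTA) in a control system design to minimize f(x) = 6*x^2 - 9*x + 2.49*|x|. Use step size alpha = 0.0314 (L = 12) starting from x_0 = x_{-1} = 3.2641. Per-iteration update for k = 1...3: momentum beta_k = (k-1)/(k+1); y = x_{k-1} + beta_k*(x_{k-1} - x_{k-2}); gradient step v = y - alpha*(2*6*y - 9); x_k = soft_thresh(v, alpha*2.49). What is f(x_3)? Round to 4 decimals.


FISTA on f(x) = 6*x^2 - 9*x + 2.49*|x|
L = 12, alpha = 0.0314
Iteration 1: beta = 0.0, y = 3.2641 + 0.0*(3.2641 - 3.2641) = 3.2641
  grad(y) = 30.1692, v = y - alpha*grad = 2.3168
  prox(v) = soft_thresh(2.3168, 0.0782) = 2.2386
Iteration 2: beta = 0.3333, y = 2.2386 + 0.3333*(2.2386 - 3.2641) = 1.8968
  grad(y) = 13.7612, v = y - alpha*grad = 1.4647
  prox(v) = soft_thresh(1.4647, 0.0782) = 1.3865
Iteration 3: beta = 0.5, y = 1.3865 + 0.5*(1.3865 - 2.2386) = 0.9604
  grad(y) = 2.525, v = y - alpha*grad = 0.8811
  prox(v) = soft_thresh(0.8811, 0.0782) = 0.8029
f(x_3) = 6*0.8029^2 - 9*0.8029 + 2.49*|0.8029| = -1.3588


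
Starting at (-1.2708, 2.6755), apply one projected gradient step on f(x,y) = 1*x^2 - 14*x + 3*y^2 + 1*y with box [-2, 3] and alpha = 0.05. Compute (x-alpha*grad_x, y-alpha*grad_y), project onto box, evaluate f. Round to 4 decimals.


Step 1: Compute gradient at (-1.2708, 2.6755).
grad_x = 2*1*-1.2708 - 14 = -16.5416
grad_y = 2*3*2.6755 + 1 = 17.053
Step 2: Gradient step.
x_raw = -1.2708 - 0.05*-16.5416 = -0.4437
y_raw = 2.6755 - 0.05*17.053 = 1.8229
Step 3: Project onto [-2, 3].
x_proj = clip(-0.4437) = -0.4437
y_proj = clip(1.8229) = 1.8229
Step 4: Evaluate f.
f(-0.4437, 1.8229) = 18.2002


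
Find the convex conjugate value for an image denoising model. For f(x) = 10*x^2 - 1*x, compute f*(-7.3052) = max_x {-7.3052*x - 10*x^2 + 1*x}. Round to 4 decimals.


f*(y) = sup_x {y*x - a*x^2 - b*x} = sup_x {(y-b)*x - a*x^2}
FOC: (y - b) - 2a*x = 0 => x* = (y - b)/(2a)
x* = (-7.3052 + 1)/(2*10) = -0.3153
f*(-7.3052) = (y-b)^2/(4a) = (-7.3052 + 1)^2/(4*10)
= 39.7555/40 = 0.9939


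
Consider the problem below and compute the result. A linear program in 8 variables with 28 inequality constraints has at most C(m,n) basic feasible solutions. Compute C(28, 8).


Each vertex corresponds to some choice of n active constraints out of m, so the number of vertices is at most C(m, n) = m! / (n!(m-n)!).
m = 28, n = 8
Numerator: 28 * 27 * 26 * 25 * 24 * 23 * 22 * 21
Denominator: 8! = 40320
C(28, 8) = 3108105


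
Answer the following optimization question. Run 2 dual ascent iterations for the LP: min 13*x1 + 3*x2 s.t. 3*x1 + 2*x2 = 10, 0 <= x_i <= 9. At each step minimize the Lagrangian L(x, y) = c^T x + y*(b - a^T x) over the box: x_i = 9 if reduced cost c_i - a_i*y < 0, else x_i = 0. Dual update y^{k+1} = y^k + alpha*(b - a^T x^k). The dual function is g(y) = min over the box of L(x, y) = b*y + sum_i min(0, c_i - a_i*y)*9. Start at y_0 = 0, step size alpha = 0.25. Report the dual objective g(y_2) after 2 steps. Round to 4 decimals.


Dual ascent for LP: min 13*x1 + 3*x2, 3*x1 + 2*x2 = 10, 0 <= x_i <= 9
Step 1: y^k = 0.0, reduced costs: (13.0, 3.0)
  x^k = (0.0, 0.0), subgradient = b - a^T x = 10.0
  y^{k+1} = 0.0 + 0.25*10.0 = 2.5
Step 2: y^k = 2.5, reduced costs: (5.5, -2.0)
  x^k = (0.0, 9.0), subgradient = b - a^T x = -8.0
  y^{k+1} = 2.5 + 0.25*-8.0 = 0.5
Dual objective at y_2 = 0.5: reduced costs (11.5, 2.0), box minimizer x = (0.0, 0.0)
g(y_2) = b*y + (c1 - a1*y)*x1 + (c2 - a2*y)*x2 = 10*0.5 + 11.5*0.0 + 2.0*0.0 = 5.0 + 0.0 + 0.0 = 5.0


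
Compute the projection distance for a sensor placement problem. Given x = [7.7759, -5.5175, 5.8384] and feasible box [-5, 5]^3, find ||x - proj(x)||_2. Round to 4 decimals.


Project each component onto [-5, 5].
clip(7.7759) = 5.0, clip(-5.5175) = -5.0, clip(5.8384) = 5.0
Projection = [5.0, -5.0, 5.0]
Squared diffs: [7.7056, 0.2678, 0.7029]
Distance = sqrt(8.6763) = 2.9456


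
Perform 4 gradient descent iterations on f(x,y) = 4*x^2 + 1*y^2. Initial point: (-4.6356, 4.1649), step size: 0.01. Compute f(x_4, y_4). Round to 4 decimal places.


Gradient descent on f(x,y) = 4*x^2 + 1*y^2.
Starting point: (-4.6356, 4.1649), alpha = 0.01
Step 1: grad_x = 2*4*-4.6356 = -37.0848, grad_y = 2*1*4.1649 = 8.3298
  x_1 = -4.6356 - 0.01*-37.0848 = -4.2648
  y_1 = 4.1649 - 0.01*8.3298 = 4.0816
Step 2: grad_x = 2*4*-4.2648 = -34.118, grad_y = 2*1*4.0816 = 8.1632
  x_2 = -4.2648 - 0.01*-34.118 = -3.9236
  y_2 = 4.0816 - 0.01*8.1632 = 4.0
Step 3: grad_x = 2*4*-3.9236 = -31.3886, grad_y = 2*1*4.0 = 7.9999
  x_3 = -3.9236 - 0.01*-31.3886 = -3.6097
  y_3 = 4.0 - 0.01*7.9999 = 3.92
Step 4: grad_x = 2*4*-3.6097 = -28.8775, grad_y = 2*1*3.92 = 7.8399
  x_4 = -3.6097 - 0.01*-28.8775 = -3.3209
  y_4 = 3.92 - 0.01*7.8399 = 3.8416
f(-3.3209, 3.8416) = 4*(-3.3209)^2 + 1*3.8416^2 = 58.8715


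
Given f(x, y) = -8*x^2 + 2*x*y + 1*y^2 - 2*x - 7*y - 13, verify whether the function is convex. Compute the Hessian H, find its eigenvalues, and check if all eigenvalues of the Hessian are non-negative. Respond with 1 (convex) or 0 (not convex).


The Hessian of f(x,y) = -8*x^2 + 2*x*y + 1*y^2 - 2*x - 7*y - 13 is:
H = [[-16, 2], [2, 2]]
Trace = -16 + 2 = -14
Determinant = -16*2 - (2)^2 = -36
Discriminant = (-14)^2 - 4*-36 = 340.0
Eigenvalues: lambda_1 = -16.2195, lambda_2 = 2.2195
The function is not convex.

0


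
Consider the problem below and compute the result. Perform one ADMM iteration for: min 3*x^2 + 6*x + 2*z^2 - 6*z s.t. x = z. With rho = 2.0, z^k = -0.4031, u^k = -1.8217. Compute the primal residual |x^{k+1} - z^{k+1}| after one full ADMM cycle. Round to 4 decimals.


ADMM iteration with rho = 2.0, z^k = -0.4031, u^k = -1.8217
Step 1: x-update.
Minimize 3*x^2 + 6*x + (2.0/2)*(x + 0.4031 - 1.8217)^2
FOC: (2*3 + 2.0)*x = -6 + 2.0*(-0.4031 + 1.8217)
x^{k+1} = -0.3954
Step 2: z-update.
Minimize 2*z^2 - 6*z + (2.0/2)*(-0.3954 - z - 1.8217)^2
FOC: (2*2 + 2.0)*z = 6 + 2.0*(-0.3954 - 1.8217)
z^{k+1} = 0.261
Step 3: u-update.
u^{k+1} = -1.8217 - 0.3954 - 0.261 = -2.478
Step 4: Primal residual = |-0.3954 - 0.261| = 0.6563


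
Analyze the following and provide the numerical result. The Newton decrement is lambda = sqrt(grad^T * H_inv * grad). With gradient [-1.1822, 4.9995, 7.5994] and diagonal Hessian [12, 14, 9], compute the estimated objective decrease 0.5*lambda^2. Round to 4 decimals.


Step 1: H is diagonal, so H^(-1) * g = [-0.0985, 0.3571, 0.8444].
Step 2: g^T H^(-1) g = sum_i g_i^2 / H_ii
  = (-1.1822)^2/12 + (4.9995)^2/14 + (7.5994)^2/9
  = 0.1165 + 1.7854 + 6.4168 = 8.3186
Step 3: Objective decrease = 0.5 * g^T H^(-1) g = 4.1593


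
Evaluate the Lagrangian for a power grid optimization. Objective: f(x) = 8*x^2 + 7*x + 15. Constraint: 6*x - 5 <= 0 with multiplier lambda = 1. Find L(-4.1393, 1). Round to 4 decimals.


Step 1: Evaluate f(x).
f(-4.1393) = 8*(-4.1393)^2 + 7*(-4.1393) + 15 = 123.0953
Step 2: Evaluate g(x).
g(-4.1393) = 6*-4.1393 - 5 = -29.8358
Step 3: Compute Lagrangian.
L = 123.0953 + 1*-29.8358 = 93.2595


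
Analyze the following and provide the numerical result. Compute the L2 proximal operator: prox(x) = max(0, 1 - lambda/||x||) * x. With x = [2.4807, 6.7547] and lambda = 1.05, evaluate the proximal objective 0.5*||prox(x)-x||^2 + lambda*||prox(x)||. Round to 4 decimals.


Step 1: Compute ||x||.
||x|| = 7.1958
Step 2: Compute scaling factor.
scale = max(0, 1 - 1.05/7.1958) = 0.8541
Step 3: prox(x) = [2.1187, 5.7691]
||prox(x)|| = 6.1458
Step 4: Proximal objective.
0.5*||prox-x||^2 = 0.5513
lambda*||prox|| = 6.4531
Total = 7.0044


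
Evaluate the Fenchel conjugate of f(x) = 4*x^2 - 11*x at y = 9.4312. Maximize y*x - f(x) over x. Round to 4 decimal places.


f*(y) = sup_x {y*x - a*x^2 - b*x} = sup_x {(y-b)*x - a*x^2}
FOC: (y - b) - 2a*x = 0 => x* = (y - b)/(2a)
x* = (9.4312 + 11)/(2*4) = 2.5539
f*(9.4312) = (y-b)^2/(4a) = (9.4312 + 11)^2/(4*4)
= 417.4339/16 = 26.0896


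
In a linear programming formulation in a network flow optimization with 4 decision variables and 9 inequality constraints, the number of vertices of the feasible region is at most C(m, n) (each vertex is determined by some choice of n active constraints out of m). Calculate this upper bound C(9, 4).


Each vertex corresponds to some choice of n active constraints out of m, so the number of vertices is at most C(m, n) = m! / (n!(m-n)!).
m = 9, n = 4
Numerator: 9 * 8 * 7 * 6
Denominator: 4! = 24
C(9, 4) = 126


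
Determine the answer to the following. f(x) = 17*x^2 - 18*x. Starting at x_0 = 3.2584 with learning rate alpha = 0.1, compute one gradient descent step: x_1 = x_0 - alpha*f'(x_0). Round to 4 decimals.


We compute the gradient at x_0 and apply the update.
f'(x) = 34*x - 18
f'(3.2584) = 34*3.2584 - 18 = 92.7856
x_1 = 3.2584 - 0.1*92.7856 = -6.0202


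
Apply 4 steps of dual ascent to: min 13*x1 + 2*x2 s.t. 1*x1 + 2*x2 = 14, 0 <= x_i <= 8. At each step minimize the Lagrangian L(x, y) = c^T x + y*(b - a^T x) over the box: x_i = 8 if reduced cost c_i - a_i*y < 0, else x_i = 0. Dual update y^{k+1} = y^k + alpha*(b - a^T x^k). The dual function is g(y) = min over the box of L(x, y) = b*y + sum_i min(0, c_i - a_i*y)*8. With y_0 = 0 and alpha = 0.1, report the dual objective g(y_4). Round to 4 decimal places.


Dual ascent for LP: min 13*x1 + 2*x2, 1*x1 + 2*x2 = 14, 0 <= x_i <= 8
Step 1: y^k = 0.0, reduced costs: (13.0, 2.0)
  x^k = (0.0, 0.0), subgradient = b - a^T x = 14.0
  y^{k+1} = 0.0 + 0.1*14.0 = 1.4
Step 2: y^k = 1.4, reduced costs: (11.6, -0.8)
  x^k = (0.0, 8.0), subgradient = b - a^T x = -2.0
  y^{k+1} = 1.4 + 0.1*-2.0 = 1.2
Step 3: y^k = 1.2, reduced costs: (11.8, -0.4)
  x^k = (0.0, 8.0), subgradient = b - a^T x = -2.0
  y^{k+1} = 1.2 + 0.1*-2.0 = 1.0
Step 4: y^k = 1.0, reduced costs: (12.0, 0.0)
  x^k = (0.0, 0.0), subgradient = b - a^T x = 14.0
  y^{k+1} = 1.0 + 0.1*14.0 = 2.4
Dual objective at y_4 = 2.4: reduced costs (10.6, -2.8), box minimizer x = (0.0, 8.0)
g(y_4) = b*y + (c1 - a1*y)*x1 + (c2 - a2*y)*x2 = 14*2.4 + 10.6*0.0 + (-2.8)*8.0 = 33.6 + 0.0 - 22.4 = 11.2


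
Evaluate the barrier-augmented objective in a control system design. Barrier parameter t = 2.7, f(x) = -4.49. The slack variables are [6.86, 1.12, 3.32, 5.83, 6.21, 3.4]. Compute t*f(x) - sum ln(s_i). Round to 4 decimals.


Step 1: Compute log-barrier.
ln values: [1.9257, 0.1133, 1.2, 1.763, 1.8262, 1.2238]
phi = -(1.9257 + 0.1133 + 1.2 + 1.763 + 1.8262 + 1.2238) = -8.052
Step 2: Compute augmented objective.
t*f(x) = 2.7*-4.49 = -12.123
Total = -12.123 - 8.052 = -20.175


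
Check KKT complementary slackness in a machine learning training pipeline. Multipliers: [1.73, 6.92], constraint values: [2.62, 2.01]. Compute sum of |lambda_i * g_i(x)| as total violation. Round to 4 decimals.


KKT complementary slackness check:
lambda_1 * g_1 = 1.73 * 2.62 = 4.5326
lambda_2 * g_2 = 6.92 * 2.01 = 13.9092
Total violation = 4.5326 + 13.9092 = 18.4418


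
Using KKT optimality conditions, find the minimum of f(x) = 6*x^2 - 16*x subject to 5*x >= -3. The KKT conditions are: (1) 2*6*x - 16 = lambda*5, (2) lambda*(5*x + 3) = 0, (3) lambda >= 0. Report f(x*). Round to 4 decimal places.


Step 1: Try lambda = 0 (constraint inactive).
Stationarity: 2*6*x - 16 = 0
x* = 16/(2*6) = 4/3 = 1.3333 (rounded; the exact value 4/3 is used below)
Check constraint: 5*1.3333 = 6.6665 >= -3 -- satisfied.
Step 2: Compute optimal value.
f(x*) = 6*(4/3)^2 - 16*(4/3) = -10.6667


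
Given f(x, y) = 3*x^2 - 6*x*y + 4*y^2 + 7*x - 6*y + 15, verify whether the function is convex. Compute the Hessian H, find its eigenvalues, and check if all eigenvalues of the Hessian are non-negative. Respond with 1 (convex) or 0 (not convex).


The Hessian of f(x,y) = 3*x^2 - 6*x*y + 4*y^2 + 7*x - 6*y + 15 is:
H = [[6, -6], [-6, 8]]
Trace = 6 + 8 = 14
Determinant = 6*8 - (-6)^2 = 12
Discriminant = (14)^2 - 4*12 = 148.0
Eigenvalues: lambda_1 = 0.9172, lambda_2 = 13.0828
The function is convex.

1


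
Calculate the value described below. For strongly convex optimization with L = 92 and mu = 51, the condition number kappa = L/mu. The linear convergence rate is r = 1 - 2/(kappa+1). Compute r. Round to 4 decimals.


Step 1: Compute the condition number.
kappa = L/mu = 92/51 = 1.8039
Step 2: Compute the convergence rate.
r = 1 - 2/(kappa + 1) = 1 - 2*mu/(L + mu) = (L - mu)/(L + mu) = 41/143 = 0.2867


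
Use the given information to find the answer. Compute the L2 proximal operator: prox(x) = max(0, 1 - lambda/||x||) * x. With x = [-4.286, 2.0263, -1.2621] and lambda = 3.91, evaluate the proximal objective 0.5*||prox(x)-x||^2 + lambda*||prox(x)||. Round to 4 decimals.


Step 1: Compute ||x||.
||x|| = 4.906
Step 2: Compute scaling factor.
scale = max(0, 1 - 3.91/4.906) = 0.203
Step 3: prox(x) = [-0.8701, 0.4114, -0.2562]
||prox(x)|| = 0.996
Step 4: Proximal objective.
0.5*||prox-x||^2 = 7.6441
lambda*||prox|| = 3.8944
Total = 11.5383


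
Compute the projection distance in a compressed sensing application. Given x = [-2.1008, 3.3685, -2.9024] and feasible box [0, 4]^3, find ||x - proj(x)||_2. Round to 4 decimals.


Project each component onto [0, 4].
clip(-2.1008) = 0.0, clip(3.3685) = 3.3685, clip(-2.9024) = 0.0
Projection = [0.0, 3.3685, 0.0]
Squared diffs: [4.4134, 0.0, 8.4239]
Distance = sqrt(12.8373) = 3.5829


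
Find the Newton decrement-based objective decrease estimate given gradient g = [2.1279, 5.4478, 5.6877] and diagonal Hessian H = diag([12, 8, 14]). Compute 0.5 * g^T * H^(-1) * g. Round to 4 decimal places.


Step 1: H is diagonal, so H^(-1) * g = [0.1773, 0.681, 0.4063].
Step 2: g^T H^(-1) g = sum_i g_i^2 / H_ii
  = (2.1279)^2/12 + (5.4478)^2/8 + (5.6877)^2/14
  = 0.3773 + 3.7098 + 2.3107 = 6.3979
Step 3: Objective decrease = 0.5 * g^T H^(-1) g = 3.1989


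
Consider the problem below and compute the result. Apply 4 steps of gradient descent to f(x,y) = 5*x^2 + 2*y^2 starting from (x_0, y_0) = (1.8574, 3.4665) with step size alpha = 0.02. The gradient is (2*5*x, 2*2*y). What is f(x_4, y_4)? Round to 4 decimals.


Gradient descent on f(x,y) = 5*x^2 + 2*y^2.
Starting point: (1.8574, 3.4665), alpha = 0.02
Step 1: grad_x = 2*5*1.8574 = 18.574, grad_y = 2*2*3.4665 = 13.866
  x_1 = 1.8574 - 0.02*18.574 = 1.4859
  y_1 = 3.4665 - 0.02*13.866 = 3.1892
Step 2: grad_x = 2*5*1.4859 = 14.8592, grad_y = 2*2*3.1892 = 12.7567
  x_2 = 1.4859 - 0.02*14.8592 = 1.1887
  y_2 = 3.1892 - 0.02*12.7567 = 2.934
Step 3: grad_x = 2*5*1.1887 = 11.8874, grad_y = 2*2*2.934 = 11.7362
  x_3 = 1.1887 - 0.02*11.8874 = 0.951
  y_3 = 2.934 - 0.02*11.7362 = 2.6993
Step 4: grad_x = 2*5*0.951 = 9.5099, grad_y = 2*2*2.6993 = 10.7973
  x_4 = 0.951 - 0.02*9.5099 = 0.7608
  y_4 = 2.6993 - 0.02*10.7973 = 2.4834
f(0.7608, 2.4834) = 5*0.7608^2 + 2*2.4834^2 = 15.2283


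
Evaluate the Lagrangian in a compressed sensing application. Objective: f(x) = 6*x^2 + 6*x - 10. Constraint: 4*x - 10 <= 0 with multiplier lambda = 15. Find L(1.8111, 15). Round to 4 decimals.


Step 1: Evaluate f(x).
f(1.8111) = 6*1.8111^2 + 6*1.8111 - 10 = 20.5471
Step 2: Evaluate g(x).
g(1.8111) = 4*1.8111 - 10 = -2.7556
Step 3: Compute Lagrangian.
L = 20.5471 + 15*-2.7556 = -20.7869


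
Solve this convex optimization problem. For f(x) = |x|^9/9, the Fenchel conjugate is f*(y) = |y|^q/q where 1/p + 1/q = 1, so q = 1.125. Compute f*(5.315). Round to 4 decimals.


The conjugate exponent q satisfies 1/p + 1/q = 1.
p = 9, so q = 9/(9 - 1) = 1.125
|y|^q = 5.315^1.125 = 6.5492
f*(5.315) = 6.5492 / 1.125 = 5.8216


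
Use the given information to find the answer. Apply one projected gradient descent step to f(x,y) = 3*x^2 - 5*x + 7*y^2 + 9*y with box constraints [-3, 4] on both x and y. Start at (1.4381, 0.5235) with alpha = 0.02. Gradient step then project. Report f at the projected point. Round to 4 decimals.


Step 1: Compute gradient at (1.4381, 0.5235).
grad_x = 2*3*1.4381 - 5 = 3.6286
grad_y = 2*7*0.5235 + 9 = 16.329
Step 2: Gradient step.
x_raw = 1.4381 - 0.02*3.6286 = 1.3655
y_raw = 0.5235 - 0.02*16.329 = 0.1969
Step 3: Project onto [-3, 4].
x_proj = clip(1.3655) = 1.3655
y_proj = clip(0.1969) = 0.1969
Step 4: Evaluate f.
f(1.3655, 0.1969) = 0.8101


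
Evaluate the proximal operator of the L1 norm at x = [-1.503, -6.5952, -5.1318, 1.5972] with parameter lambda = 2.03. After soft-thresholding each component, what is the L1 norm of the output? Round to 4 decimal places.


Soft-thresholding with lambda = 2.03:
prox(-1.503) = sign(-1.503)*max(|-1.503| - 2.03, 0) = 0.0
prox(-6.5952) = sign(-6.5952)*max(|-6.5952| - 2.03, 0) = -4.5652
prox(-5.1318) = sign(-5.1318)*max(|-5.1318| - 2.03, 0) = -3.1018
prox(1.5972) = sign(1.5972)*max(|1.5972| - 2.03, 0) = 0.0
prox(x) = [0.0, -4.5652, -3.1018, 0.0]
||prox(x)||_1 = 0.0 + 4.5652 + 3.1018 + 0.0 = 7.667


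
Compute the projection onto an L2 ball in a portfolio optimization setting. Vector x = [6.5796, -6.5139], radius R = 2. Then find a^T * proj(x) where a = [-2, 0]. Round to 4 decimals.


Step 1: Compute ||x|| (intermediates to 6 decimals).
||x|| = sqrt(6.5796^2 + (-6.5139)^2) = 9.258619
Step 2: Project.
Since ||x|| > R, scale = R/||x|| = 2/9.258619 = 0.216015, proj(x) = scale * x
proj(x) = [1.421292, -1.4071]
Step 3: Dot product.
a^T * proj(x) = -2*1.421292 + 0*(-1.4071) = -2.8426


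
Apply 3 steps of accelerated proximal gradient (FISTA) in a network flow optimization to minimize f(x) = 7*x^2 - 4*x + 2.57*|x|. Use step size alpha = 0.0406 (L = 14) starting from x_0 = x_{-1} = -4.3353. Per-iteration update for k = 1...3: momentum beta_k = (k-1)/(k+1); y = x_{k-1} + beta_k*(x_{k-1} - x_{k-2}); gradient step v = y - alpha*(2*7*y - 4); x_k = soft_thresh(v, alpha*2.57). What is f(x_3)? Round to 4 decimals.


FISTA on f(x) = 7*x^2 - 4*x + 2.57*|x|
L = 14, alpha = 0.0406
Iteration 1: beta = 0.0, y = -4.3353 + 0.0*(-4.3353 + 4.3353) = -4.3353
  grad(y) = -64.6942, v = y - alpha*grad = -1.7087
  prox(v) = soft_thresh(-1.7087, 0.1043) = -1.6044
Iteration 2: beta = 0.3333, y = -1.6044 + 0.3333*(-1.6044 + 4.3353) = -0.6941
  grad(y) = -13.7169, v = y - alpha*grad = -0.1372
  prox(v) = soft_thresh(-0.1372, 0.1043) = -0.0328
Iteration 3: beta = 0.5, y = -0.0328 + 0.5*(-0.0328 + 1.6044) = 0.753
  grad(y) = 6.5415, v = y - alpha*grad = 0.4874
  prox(v) = soft_thresh(0.4874, 0.1043) = 0.383
f(x_3) = 7*0.383^2 - 4*0.383 + 2.57*|0.383| = 0.4793


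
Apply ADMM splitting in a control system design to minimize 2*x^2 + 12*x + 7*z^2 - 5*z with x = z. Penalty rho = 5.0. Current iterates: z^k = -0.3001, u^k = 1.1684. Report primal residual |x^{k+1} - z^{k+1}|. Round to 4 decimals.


ADMM iteration with rho = 5.0, z^k = -0.3001, u^k = 1.1684
Step 1: x-update.
Minimize 2*x^2 + 12*x + (5.0/2)*(x + 0.3001 + 1.1684)^2
FOC: (2*2 + 5.0)*x = -12 + 5.0*(-0.3001 - 1.1684)
x^{k+1} = -2.1492
Step 2: z-update.
Minimize 7*z^2 - 5*z + (5.0/2)*(-2.1492 - z + 1.1684)^2
FOC: (2*7 + 5.0)*z = 5 + 5.0*(-2.1492 + 1.1684)
z^{k+1} = 0.0051
Step 3: u-update.
u^{k+1} = 1.1684 - 2.1492 - 0.0051 = -0.9858
Step 4: Primal residual = |-2.1492 - 0.0051| = 2.1542


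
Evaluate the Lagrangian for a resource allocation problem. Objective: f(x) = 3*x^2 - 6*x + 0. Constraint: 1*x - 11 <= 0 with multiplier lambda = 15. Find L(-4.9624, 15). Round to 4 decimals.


Step 1: Evaluate f(x).
f(-4.9624) = 3*(-4.9624)^2 - 6*(-4.9624) + 0 = 103.6506
Step 2: Evaluate g(x).
g(-4.9624) = 1*-4.9624 - 11 = -15.9624
Step 3: Compute Lagrangian.
L = 103.6506 + 15*-15.9624 = -135.7854


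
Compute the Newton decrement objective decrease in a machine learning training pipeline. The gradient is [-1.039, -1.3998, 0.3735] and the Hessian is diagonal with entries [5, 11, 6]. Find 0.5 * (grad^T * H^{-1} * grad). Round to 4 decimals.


Step 1: H is diagonal, so H^(-1) * g = [-0.2078, -0.1273, 0.0623].
Step 2: g^T H^(-1) g = sum_i g_i^2 / H_ii
  = (-1.039)^2/5 + (-1.3998)^2/11 + (0.3735)^2/6
  = 0.2159 + 0.1781 + 0.0233 = 0.4173
Step 3: Objective decrease = 0.5 * g^T H^(-1) g = 0.2086


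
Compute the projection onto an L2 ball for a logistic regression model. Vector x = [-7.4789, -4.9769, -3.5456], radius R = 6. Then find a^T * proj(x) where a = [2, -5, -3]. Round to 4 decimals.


Step 1: Compute ||x|| (intermediates to 6 decimals).
||x|| = sqrt((-7.4789)^2 + (-4.9769)^2 + (-3.5456)^2) = 9.657886
Step 2: Project.
Since ||x|| > R, scale = R/||x|| = 6/9.657886 = 0.621254, proj(x) = scale * x
proj(x) = [-4.646297, -3.091919, -2.202718]
Step 3: Dot product.
a^T * proj(x) = 2*(-4.646297) - 5*(-3.091919) - 3*(-2.202718) = 12.7752


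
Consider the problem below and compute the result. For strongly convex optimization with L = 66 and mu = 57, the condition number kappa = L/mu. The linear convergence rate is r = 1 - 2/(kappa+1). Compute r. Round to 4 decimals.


Step 1: Compute the condition number.
kappa = L/mu = 66/57 = 1.1579
Step 2: Compute the convergence rate.
r = 1 - 2/(kappa + 1) = 1 - 2*mu/(L + mu) = (L - mu)/(L + mu) = 9/123 = 0.0732


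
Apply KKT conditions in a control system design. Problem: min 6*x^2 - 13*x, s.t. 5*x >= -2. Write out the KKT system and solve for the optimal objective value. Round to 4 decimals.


Step 1: Try lambda = 0 (constraint inactive).
Stationarity: 2*6*x - 13 = 0
x* = 13/(2*6) = 13/12 = 1.0833 (rounded; the exact value 13/12 is used below)
Check constraint: 5*1.0833 = 5.4165 >= -2 -- satisfied.
Step 2: Compute optimal value.
f(x*) = 6*(13/12)^2 - 13*(13/12) = -7.0417


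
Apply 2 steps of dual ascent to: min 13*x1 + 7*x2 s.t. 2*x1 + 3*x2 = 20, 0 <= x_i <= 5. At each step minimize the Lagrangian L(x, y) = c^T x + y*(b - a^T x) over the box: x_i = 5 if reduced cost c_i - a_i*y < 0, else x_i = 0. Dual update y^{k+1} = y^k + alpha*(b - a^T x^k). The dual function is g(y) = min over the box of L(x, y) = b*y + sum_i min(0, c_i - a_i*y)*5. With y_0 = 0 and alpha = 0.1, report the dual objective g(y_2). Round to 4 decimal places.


Dual ascent for LP: min 13*x1 + 7*x2, 2*x1 + 3*x2 = 20, 0 <= x_i <= 5
Step 1: y^k = 0.0, reduced costs: (13.0, 7.0)
  x^k = (0.0, 0.0), subgradient = b - a^T x = 20.0
  y^{k+1} = 0.0 + 0.1*20.0 = 2.0
Step 2: y^k = 2.0, reduced costs: (9.0, 1.0)
  x^k = (0.0, 0.0), subgradient = b - a^T x = 20.0
  y^{k+1} = 2.0 + 0.1*20.0 = 4.0
Dual objective at y_2 = 4.0: reduced costs (5.0, -5.0), box minimizer x = (0.0, 5.0)
g(y_2) = b*y + (c1 - a1*y)*x1 + (c2 - a2*y)*x2 = 20*4.0 + 5.0*0.0 + (-5.0)*5.0 = 80.0 + 0.0 - 25.0 = 55.0


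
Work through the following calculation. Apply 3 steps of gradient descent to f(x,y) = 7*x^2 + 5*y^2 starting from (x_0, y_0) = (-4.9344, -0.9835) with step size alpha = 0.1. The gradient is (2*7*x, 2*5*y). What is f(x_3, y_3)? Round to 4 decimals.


Gradient descent on f(x,y) = 7*x^2 + 5*y^2.
Starting point: (-4.9344, -0.9835), alpha = 0.1
Step 1: grad_x = 2*7*-4.9344 = -69.0816, grad_y = 2*5*-0.9835 = -9.835
  x_1 = -4.9344 - 0.1*-69.0816 = 1.9738
  y_1 = -0.9835 - 0.1*-9.835 = 0.0
Step 2: grad_x = 2*7*1.9738 = 27.6326, grad_y = 2*5*0.0 = 0.0
  x_2 = 1.9738 - 0.1*27.6326 = -0.7895
  y_2 = 0.0 - 0.1*0.0 = 0.0
Step 3: grad_x = 2*7*-0.7895 = -11.0531, grad_y = 2*5*0.0 = 0.0
  x_3 = -0.7895 - 0.1*-11.0531 = 0.3158
  y_3 = 0.0 - 0.1*0.0 = 0.0
f(0.3158, 0.0) = 7*0.3158^2 + 5*0.0^2 = 0.6981


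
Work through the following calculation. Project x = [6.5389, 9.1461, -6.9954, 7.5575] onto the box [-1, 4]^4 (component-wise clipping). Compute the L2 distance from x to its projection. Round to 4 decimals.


Project each component onto [-1, 4].
clip(6.5389) = 4.0, clip(9.1461) = 4.0, clip(-6.9954) = -1.0, clip(7.5575) = 4.0
Projection = [4.0, 4.0, -1.0, 4.0]
Squared diffs: [6.446, 26.4823, 35.9448, 12.6558]
Distance = sqrt(81.5289) = 9.0293


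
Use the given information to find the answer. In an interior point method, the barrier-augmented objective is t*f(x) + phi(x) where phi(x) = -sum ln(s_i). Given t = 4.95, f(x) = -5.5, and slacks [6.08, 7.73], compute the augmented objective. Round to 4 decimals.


Step 1: Compute log-barrier.
ln values: [1.805, 2.0451]
phi = -(1.805 + 2.0451) = -3.8501
Step 2: Compute augmented objective.
t*f(x) = 4.95*-5.5 = -27.225
Total = -27.225 - 3.8501 = -31.0751


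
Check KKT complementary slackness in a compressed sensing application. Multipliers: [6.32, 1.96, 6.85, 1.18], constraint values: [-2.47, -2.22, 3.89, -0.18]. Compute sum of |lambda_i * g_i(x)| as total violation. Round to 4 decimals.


KKT complementary slackness check:
lambda_1 * g_1 = 6.32 * -2.47 = -15.6104
lambda_2 * g_2 = 1.96 * -2.22 = -4.3512
lambda_3 * g_3 = 6.85 * 3.89 = 26.6465
lambda_4 * g_4 = 1.18 * -0.18 = -0.2124
Total violation = 15.6104 + 4.3512 + 26.6465 + 0.2124 = 46.8205


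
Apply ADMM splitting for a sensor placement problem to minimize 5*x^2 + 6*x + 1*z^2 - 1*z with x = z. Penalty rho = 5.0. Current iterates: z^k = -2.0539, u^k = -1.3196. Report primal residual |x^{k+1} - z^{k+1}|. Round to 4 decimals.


ADMM iteration with rho = 5.0, z^k = -2.0539, u^k = -1.3196
Step 1: x-update.
Minimize 5*x^2 + 6*x + (5.0/2)*(x + 2.0539 - 1.3196)^2
FOC: (2*5 + 5.0)*x = -6 + 5.0*(-2.0539 + 1.3196)
x^{k+1} = -0.6448
Step 2: z-update.
Minimize 1*z^2 - 1*z + (5.0/2)*(-0.6448 - z - 1.3196)^2
FOC: (2*1 + 5.0)*z = 1 + 5.0*(-0.6448 - 1.3196)
z^{k+1} = -1.2603
Step 3: u-update.
u^{k+1} = -1.3196 - 0.6448 + 1.2603 = -0.7041
Step 4: Primal residual = |-0.6448 + 1.2603| = 0.6155


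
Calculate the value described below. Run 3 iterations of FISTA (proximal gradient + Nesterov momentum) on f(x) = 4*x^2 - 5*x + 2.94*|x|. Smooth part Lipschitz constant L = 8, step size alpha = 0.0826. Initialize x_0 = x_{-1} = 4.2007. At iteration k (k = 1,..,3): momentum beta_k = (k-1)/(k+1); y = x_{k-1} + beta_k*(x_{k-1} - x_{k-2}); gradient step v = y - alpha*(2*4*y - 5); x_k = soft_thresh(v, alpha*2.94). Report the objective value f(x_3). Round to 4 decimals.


FISTA on f(x) = 4*x^2 - 5*x + 2.94*|x|
L = 8, alpha = 0.0826
Iteration 1: beta = 0.0, y = 4.2007 + 0.0*(4.2007 - 4.2007) = 4.2007
  grad(y) = 28.6056, v = y - alpha*grad = 1.8379
  prox(v) = soft_thresh(1.8379, 0.2428) = 1.595
Iteration 2: beta = 0.3333, y = 1.595 + 0.3333*(1.595 - 4.2007) = 0.7265
  grad(y) = 0.8118, v = y - alpha*grad = 0.6594
  prox(v) = soft_thresh(0.6594, 0.2428) = 0.4166
Iteration 3: beta = 0.5, y = 0.4166 + 0.5*(0.4166 - 1.595) = -0.1727
  grad(y) = -6.3812, v = y - alpha*grad = 0.3544
  prox(v) = soft_thresh(0.3544, 0.2428) = 0.1116
f(x_3) = 4*0.1116^2 - 5*0.1116 + 2.94*|0.1116| = -0.1801


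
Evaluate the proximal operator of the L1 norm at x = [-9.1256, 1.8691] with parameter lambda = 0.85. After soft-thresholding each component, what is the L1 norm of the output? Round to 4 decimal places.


Soft-thresholding with lambda = 0.85:
prox(-9.1256) = sign(-9.1256)*max(|-9.1256| - 0.85, 0) = -8.2756
prox(1.8691) = sign(1.8691)*max(|1.8691| - 0.85, 0) = 1.0191
prox(x) = [-8.2756, 1.0191]
||prox(x)||_1 = 8.2756 + 1.0191 = 9.2947


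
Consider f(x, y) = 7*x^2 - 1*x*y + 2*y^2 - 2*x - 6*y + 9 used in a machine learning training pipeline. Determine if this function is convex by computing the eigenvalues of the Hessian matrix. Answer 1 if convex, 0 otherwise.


The Hessian of f(x,y) = 7*x^2 - 1*x*y + 2*y^2 - 2*x - 6*y + 9 is:
H = [[14, -1], [-1, 4]]
Trace = 14 + 4 = 18
Determinant = 14*4 - (-1)^2 = 55
Discriminant = (18)^2 - 4*55 = 104.0
Eigenvalues: lambda_1 = 3.901, lambda_2 = 14.099
The function is convex.

1


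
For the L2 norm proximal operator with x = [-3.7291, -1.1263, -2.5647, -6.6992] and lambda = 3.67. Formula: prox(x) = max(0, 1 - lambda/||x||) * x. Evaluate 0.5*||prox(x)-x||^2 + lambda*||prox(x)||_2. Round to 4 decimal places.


Step 1: Compute ||x||.
||x|| = 8.1628
Step 2: Compute scaling factor.
scale = max(0, 1 - 3.67/8.1628) = 0.5504
Step 3: prox(x) = [-2.0525, -0.6199, -1.4116, -3.6872]
||prox(x)|| = 4.4928
Step 4: Proximal objective.
0.5*||prox-x||^2 = 6.7345
lambda*||prox|| = 16.4886
Total = 23.2231


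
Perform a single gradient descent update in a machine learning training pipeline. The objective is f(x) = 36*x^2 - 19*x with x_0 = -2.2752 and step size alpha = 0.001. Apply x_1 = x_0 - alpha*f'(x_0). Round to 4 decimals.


We compute the gradient at x_0 and apply the update.
f'(x) = 72*x - 19
f'(-2.2752) = 72*-2.2752 - 19 = -182.8144
x_1 = -2.2752 - 0.001*-182.8144 = -2.0924


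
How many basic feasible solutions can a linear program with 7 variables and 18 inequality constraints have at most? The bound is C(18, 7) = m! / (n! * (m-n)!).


Each vertex corresponds to some choice of n active constraints out of m, so the number of vertices is at most C(m, n) = m! / (n!(m-n)!).
m = 18, n = 7
Numerator: 18 * 17 * 16 * 15 * 14 * 13 * 12
Denominator: 7! = 5040
C(18, 7) = 31824


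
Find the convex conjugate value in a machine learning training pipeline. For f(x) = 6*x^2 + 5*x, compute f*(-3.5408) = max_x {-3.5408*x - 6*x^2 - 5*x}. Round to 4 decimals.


f*(y) = sup_x {y*x - a*x^2 - b*x} = sup_x {(y-b)*x - a*x^2}
FOC: (y - b) - 2a*x = 0 => x* = (y - b)/(2a)
x* = (-3.5408 - 5)/(2*6) = -0.7117
f*(-3.5408) = (y-b)^2/(4a) = (-3.5408 - 5)^2/(4*6)
= 72.9453/24 = 3.0394


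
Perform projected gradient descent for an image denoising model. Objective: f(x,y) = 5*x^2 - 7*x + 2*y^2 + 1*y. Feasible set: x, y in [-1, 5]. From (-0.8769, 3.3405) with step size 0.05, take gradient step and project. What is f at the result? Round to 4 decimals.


Step 1: Compute gradient at (-0.8769, 3.3405).
grad_x = 2*5*-0.8769 - 7 = -15.769
grad_y = 2*2*3.3405 + 1 = 14.362
Step 2: Gradient step.
x_raw = -0.8769 - 0.05*-15.769 = -0.0885
y_raw = 3.3405 - 0.05*14.362 = 2.6224
Step 3: Project onto [-1, 5].
x_proj = clip(-0.0885) = -0.0885
y_proj = clip(2.6224) = 2.6224
Step 4: Evaluate f.
f(-0.0885, 2.6224) = 17.0346


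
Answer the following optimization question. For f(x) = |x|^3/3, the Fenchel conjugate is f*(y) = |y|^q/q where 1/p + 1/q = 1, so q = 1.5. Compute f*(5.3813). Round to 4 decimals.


The conjugate exponent q satisfies 1/p + 1/q = 1.
p = 3, so q = 3/(3 - 1) = 1.5
|y|^q = 5.3813^1.5 = 12.4833
f*(5.3813) = 12.4833 / 1.5 = 8.3222


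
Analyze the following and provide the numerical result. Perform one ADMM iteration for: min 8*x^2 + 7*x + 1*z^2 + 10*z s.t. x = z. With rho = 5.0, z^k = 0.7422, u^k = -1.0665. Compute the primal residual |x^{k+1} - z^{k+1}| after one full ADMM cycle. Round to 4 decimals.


ADMM iteration with rho = 5.0, z^k = 0.7422, u^k = -1.0665
Step 1: x-update.
Minimize 8*x^2 + 7*x + (5.0/2)*(x - 0.7422 - 1.0665)^2
FOC: (2*8 + 5.0)*x = -7 + 5.0*(0.7422 + 1.0665)
x^{k+1} = 0.0973
Step 2: z-update.
Minimize 1*z^2 + 10*z + (5.0/2)*(0.0973 - z - 1.0665)^2
FOC: (2*1 + 5.0)*z = -10 + 5.0*(0.0973 - 1.0665)
z^{k+1} = -2.1209
Step 3: u-update.
u^{k+1} = -1.0665 + 0.0973 + 2.1209 = 1.1517
Step 4: Primal residual = |0.0973 + 2.1209| = 2.2182


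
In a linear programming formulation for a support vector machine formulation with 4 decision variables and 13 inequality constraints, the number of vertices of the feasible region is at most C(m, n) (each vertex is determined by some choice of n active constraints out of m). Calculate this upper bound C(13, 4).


Each vertex corresponds to some choice of n active constraints out of m, so the number of vertices is at most C(m, n) = m! / (n!(m-n)!).
m = 13, n = 4
Numerator: 13 * 12 * 11 * 10
Denominator: 4! = 24
C(13, 4) = 715


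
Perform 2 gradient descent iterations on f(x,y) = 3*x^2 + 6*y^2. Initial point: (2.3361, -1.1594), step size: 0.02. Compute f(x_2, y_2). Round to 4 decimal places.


Gradient descent on f(x,y) = 3*x^2 + 6*y^2.
Starting point: (2.3361, -1.1594), alpha = 0.02
Step 1: grad_x = 2*3*2.3361 = 14.0166, grad_y = 2*6*-1.1594 = -13.9128
  x_1 = 2.3361 - 0.02*14.0166 = 2.0558
  y_1 = -1.1594 - 0.02*-13.9128 = -0.8811
Step 2: grad_x = 2*3*2.0558 = 12.3346, grad_y = 2*6*-0.8811 = -10.5737
  x_2 = 2.0558 - 0.02*12.3346 = 1.8091
  y_2 = -0.8811 - 0.02*-10.5737 = -0.6697
f(1.8091, -0.6697) = 3*1.8091^2 + 6*(-0.6697)^2 = 12.509


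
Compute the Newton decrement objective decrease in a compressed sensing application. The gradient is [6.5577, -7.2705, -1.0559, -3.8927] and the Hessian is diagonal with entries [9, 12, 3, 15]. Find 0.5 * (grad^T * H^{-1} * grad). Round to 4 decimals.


Step 1: H is diagonal, so H^(-1) * g = [0.7286, -0.6059, -0.352, -0.2595].
Step 2: g^T H^(-1) g = sum_i g_i^2 / H_ii
  = (6.5577)^2/9 + (-7.2705)^2/12 + (-1.0559)^2/3 + (-3.8927)^2/15
  = 4.7782 + 4.405 + 0.3716 + 1.0102 = 10.565
Step 3: Objective decrease = 0.5 * g^T H^(-1) g = 5.2825


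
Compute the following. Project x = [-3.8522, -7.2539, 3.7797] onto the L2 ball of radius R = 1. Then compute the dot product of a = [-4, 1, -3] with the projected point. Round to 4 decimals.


Step 1: Compute ||x|| (intermediates to 6 decimals).
||x|| = sqrt((-3.8522)^2 + (-7.2539)^2 + 3.7797^2) = 9.041274
Step 2: Project.
Since ||x|| > R, scale = R/||x|| = 1/9.041274 = 0.110604, proj(x) = scale * x
proj(x) = [-0.426069, -0.80231, 0.41805]
Step 3: Dot product.
a^T * proj(x) = -4*(-0.426069) + 1*(-0.80231) - 3*0.41805 = -0.3522


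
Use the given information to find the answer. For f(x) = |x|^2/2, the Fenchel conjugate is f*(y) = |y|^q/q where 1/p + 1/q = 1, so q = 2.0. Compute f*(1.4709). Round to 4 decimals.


The conjugate exponent q satisfies 1/p + 1/q = 1.
p = 2, so q = 2/(2 - 1) = 2.0
|y|^q = 1.4709^2.0 = 2.1635
f*(1.4709) = 2.1635 / 2.0 = 1.0818


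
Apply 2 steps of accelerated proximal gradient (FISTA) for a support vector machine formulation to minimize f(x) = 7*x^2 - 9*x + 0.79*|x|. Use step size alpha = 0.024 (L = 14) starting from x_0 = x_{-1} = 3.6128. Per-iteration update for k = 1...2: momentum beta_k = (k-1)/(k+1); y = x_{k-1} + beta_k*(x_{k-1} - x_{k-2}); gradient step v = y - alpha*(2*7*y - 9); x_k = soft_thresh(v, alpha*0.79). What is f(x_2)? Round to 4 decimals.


FISTA on f(x) = 7*x^2 - 9*x + 0.79*|x|
L = 14, alpha = 0.024
Iteration 1: beta = 0.0, y = 3.6128 + 0.0*(3.6128 - 3.6128) = 3.6128
  grad(y) = 41.5792, v = y - alpha*grad = 2.6149
  prox(v) = soft_thresh(2.6149, 0.019) = 2.5959
Iteration 2: beta = 0.3333, y = 2.5959 + 0.3333*(2.5959 - 3.6128) = 2.257
  grad(y) = 22.5978, v = y - alpha*grad = 1.7146
  prox(v) = soft_thresh(1.7146, 0.019) = 1.6957
f(x_2) = 7*1.6957^2 - 9*1.6957 + 0.79*|1.6957| = 6.2058
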